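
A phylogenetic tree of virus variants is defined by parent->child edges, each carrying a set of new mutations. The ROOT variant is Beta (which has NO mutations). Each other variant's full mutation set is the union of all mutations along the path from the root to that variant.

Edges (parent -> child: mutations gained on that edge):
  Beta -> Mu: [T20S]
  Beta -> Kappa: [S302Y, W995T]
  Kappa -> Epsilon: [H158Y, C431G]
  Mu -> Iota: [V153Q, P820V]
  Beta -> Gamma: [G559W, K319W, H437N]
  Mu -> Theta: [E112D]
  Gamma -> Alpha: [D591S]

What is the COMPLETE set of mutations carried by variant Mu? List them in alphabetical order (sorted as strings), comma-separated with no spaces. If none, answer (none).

Answer: T20S

Derivation:
At Beta: gained [] -> total []
At Mu: gained ['T20S'] -> total ['T20S']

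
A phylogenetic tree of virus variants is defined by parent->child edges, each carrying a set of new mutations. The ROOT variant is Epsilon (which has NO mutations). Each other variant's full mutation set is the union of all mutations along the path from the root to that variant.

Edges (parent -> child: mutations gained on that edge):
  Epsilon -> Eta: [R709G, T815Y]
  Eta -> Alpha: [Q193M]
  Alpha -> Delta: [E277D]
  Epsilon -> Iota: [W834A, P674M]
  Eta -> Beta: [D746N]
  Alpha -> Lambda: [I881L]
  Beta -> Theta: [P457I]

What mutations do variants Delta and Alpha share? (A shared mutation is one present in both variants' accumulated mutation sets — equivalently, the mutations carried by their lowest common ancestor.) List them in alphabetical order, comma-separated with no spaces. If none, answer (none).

Accumulating mutations along path to Delta:
  At Epsilon: gained [] -> total []
  At Eta: gained ['R709G', 'T815Y'] -> total ['R709G', 'T815Y']
  At Alpha: gained ['Q193M'] -> total ['Q193M', 'R709G', 'T815Y']
  At Delta: gained ['E277D'] -> total ['E277D', 'Q193M', 'R709G', 'T815Y']
Mutations(Delta) = ['E277D', 'Q193M', 'R709G', 'T815Y']
Accumulating mutations along path to Alpha:
  At Epsilon: gained [] -> total []
  At Eta: gained ['R709G', 'T815Y'] -> total ['R709G', 'T815Y']
  At Alpha: gained ['Q193M'] -> total ['Q193M', 'R709G', 'T815Y']
Mutations(Alpha) = ['Q193M', 'R709G', 'T815Y']
Intersection: ['E277D', 'Q193M', 'R709G', 'T815Y'] ∩ ['Q193M', 'R709G', 'T815Y'] = ['Q193M', 'R709G', 'T815Y']

Answer: Q193M,R709G,T815Y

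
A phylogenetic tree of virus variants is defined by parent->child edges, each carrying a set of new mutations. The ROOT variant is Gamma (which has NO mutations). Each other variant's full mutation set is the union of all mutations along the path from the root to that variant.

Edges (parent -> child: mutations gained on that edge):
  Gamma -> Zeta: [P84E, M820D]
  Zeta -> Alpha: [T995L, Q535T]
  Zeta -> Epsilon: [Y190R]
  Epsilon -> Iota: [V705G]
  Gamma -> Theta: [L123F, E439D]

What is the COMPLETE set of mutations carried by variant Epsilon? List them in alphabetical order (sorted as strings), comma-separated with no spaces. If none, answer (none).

At Gamma: gained [] -> total []
At Zeta: gained ['P84E', 'M820D'] -> total ['M820D', 'P84E']
At Epsilon: gained ['Y190R'] -> total ['M820D', 'P84E', 'Y190R']

Answer: M820D,P84E,Y190R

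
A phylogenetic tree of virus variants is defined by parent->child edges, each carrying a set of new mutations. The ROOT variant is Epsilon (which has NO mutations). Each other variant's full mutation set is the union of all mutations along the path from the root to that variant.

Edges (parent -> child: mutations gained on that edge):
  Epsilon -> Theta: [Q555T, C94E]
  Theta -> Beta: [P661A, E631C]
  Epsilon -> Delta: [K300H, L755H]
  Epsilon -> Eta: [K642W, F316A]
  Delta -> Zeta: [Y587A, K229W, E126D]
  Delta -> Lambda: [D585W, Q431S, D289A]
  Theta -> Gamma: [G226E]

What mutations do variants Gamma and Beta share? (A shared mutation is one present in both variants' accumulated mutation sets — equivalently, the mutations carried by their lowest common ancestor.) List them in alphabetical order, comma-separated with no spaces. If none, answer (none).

Accumulating mutations along path to Gamma:
  At Epsilon: gained [] -> total []
  At Theta: gained ['Q555T', 'C94E'] -> total ['C94E', 'Q555T']
  At Gamma: gained ['G226E'] -> total ['C94E', 'G226E', 'Q555T']
Mutations(Gamma) = ['C94E', 'G226E', 'Q555T']
Accumulating mutations along path to Beta:
  At Epsilon: gained [] -> total []
  At Theta: gained ['Q555T', 'C94E'] -> total ['C94E', 'Q555T']
  At Beta: gained ['P661A', 'E631C'] -> total ['C94E', 'E631C', 'P661A', 'Q555T']
Mutations(Beta) = ['C94E', 'E631C', 'P661A', 'Q555T']
Intersection: ['C94E', 'G226E', 'Q555T'] ∩ ['C94E', 'E631C', 'P661A', 'Q555T'] = ['C94E', 'Q555T']

Answer: C94E,Q555T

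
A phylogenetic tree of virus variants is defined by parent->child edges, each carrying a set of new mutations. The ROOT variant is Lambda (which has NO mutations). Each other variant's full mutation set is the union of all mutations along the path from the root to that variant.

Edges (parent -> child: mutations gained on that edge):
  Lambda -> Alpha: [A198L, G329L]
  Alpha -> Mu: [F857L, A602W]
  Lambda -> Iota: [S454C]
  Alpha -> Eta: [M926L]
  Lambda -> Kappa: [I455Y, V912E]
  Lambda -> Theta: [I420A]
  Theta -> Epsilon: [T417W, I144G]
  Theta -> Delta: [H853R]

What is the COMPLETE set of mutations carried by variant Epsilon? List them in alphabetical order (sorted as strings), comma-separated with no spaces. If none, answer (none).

Answer: I144G,I420A,T417W

Derivation:
At Lambda: gained [] -> total []
At Theta: gained ['I420A'] -> total ['I420A']
At Epsilon: gained ['T417W', 'I144G'] -> total ['I144G', 'I420A', 'T417W']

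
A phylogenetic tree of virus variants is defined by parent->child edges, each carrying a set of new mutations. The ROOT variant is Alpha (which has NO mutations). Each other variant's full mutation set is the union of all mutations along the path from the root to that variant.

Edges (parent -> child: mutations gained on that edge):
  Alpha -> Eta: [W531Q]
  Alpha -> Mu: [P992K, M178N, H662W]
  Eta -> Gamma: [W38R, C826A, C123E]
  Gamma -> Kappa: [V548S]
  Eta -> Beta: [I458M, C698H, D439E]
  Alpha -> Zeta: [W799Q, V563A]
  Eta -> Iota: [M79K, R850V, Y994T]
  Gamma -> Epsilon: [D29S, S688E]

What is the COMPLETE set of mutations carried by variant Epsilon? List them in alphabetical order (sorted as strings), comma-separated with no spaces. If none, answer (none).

Answer: C123E,C826A,D29S,S688E,W38R,W531Q

Derivation:
At Alpha: gained [] -> total []
At Eta: gained ['W531Q'] -> total ['W531Q']
At Gamma: gained ['W38R', 'C826A', 'C123E'] -> total ['C123E', 'C826A', 'W38R', 'W531Q']
At Epsilon: gained ['D29S', 'S688E'] -> total ['C123E', 'C826A', 'D29S', 'S688E', 'W38R', 'W531Q']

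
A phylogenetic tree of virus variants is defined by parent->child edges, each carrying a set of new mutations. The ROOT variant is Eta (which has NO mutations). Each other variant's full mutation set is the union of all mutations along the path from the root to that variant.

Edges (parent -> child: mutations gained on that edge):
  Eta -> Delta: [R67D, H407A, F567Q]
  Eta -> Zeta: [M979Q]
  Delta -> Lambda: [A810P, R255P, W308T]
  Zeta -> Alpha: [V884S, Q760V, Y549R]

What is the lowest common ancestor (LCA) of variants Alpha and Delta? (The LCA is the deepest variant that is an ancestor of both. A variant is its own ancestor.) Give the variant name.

Path from root to Alpha: Eta -> Zeta -> Alpha
  ancestors of Alpha: {Eta, Zeta, Alpha}
Path from root to Delta: Eta -> Delta
  ancestors of Delta: {Eta, Delta}
Common ancestors: {Eta}
Walk up from Delta: Delta (not in ancestors of Alpha), Eta (in ancestors of Alpha)
Deepest common ancestor (LCA) = Eta

Answer: Eta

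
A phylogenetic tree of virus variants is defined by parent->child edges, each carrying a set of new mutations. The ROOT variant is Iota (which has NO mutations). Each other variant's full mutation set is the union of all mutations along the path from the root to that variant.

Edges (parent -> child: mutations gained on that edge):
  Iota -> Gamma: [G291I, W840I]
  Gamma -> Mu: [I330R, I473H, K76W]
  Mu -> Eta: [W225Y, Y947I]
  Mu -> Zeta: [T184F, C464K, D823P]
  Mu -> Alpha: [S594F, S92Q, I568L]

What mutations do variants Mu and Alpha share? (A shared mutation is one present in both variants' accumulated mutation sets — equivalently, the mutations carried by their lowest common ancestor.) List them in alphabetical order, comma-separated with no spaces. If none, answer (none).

Accumulating mutations along path to Mu:
  At Iota: gained [] -> total []
  At Gamma: gained ['G291I', 'W840I'] -> total ['G291I', 'W840I']
  At Mu: gained ['I330R', 'I473H', 'K76W'] -> total ['G291I', 'I330R', 'I473H', 'K76W', 'W840I']
Mutations(Mu) = ['G291I', 'I330R', 'I473H', 'K76W', 'W840I']
Accumulating mutations along path to Alpha:
  At Iota: gained [] -> total []
  At Gamma: gained ['G291I', 'W840I'] -> total ['G291I', 'W840I']
  At Mu: gained ['I330R', 'I473H', 'K76W'] -> total ['G291I', 'I330R', 'I473H', 'K76W', 'W840I']
  At Alpha: gained ['S594F', 'S92Q', 'I568L'] -> total ['G291I', 'I330R', 'I473H', 'I568L', 'K76W', 'S594F', 'S92Q', 'W840I']
Mutations(Alpha) = ['G291I', 'I330R', 'I473H', 'I568L', 'K76W', 'S594F', 'S92Q', 'W840I']
Intersection: ['G291I', 'I330R', 'I473H', 'K76W', 'W840I'] ∩ ['G291I', 'I330R', 'I473H', 'I568L', 'K76W', 'S594F', 'S92Q', 'W840I'] = ['G291I', 'I330R', 'I473H', 'K76W', 'W840I']

Answer: G291I,I330R,I473H,K76W,W840I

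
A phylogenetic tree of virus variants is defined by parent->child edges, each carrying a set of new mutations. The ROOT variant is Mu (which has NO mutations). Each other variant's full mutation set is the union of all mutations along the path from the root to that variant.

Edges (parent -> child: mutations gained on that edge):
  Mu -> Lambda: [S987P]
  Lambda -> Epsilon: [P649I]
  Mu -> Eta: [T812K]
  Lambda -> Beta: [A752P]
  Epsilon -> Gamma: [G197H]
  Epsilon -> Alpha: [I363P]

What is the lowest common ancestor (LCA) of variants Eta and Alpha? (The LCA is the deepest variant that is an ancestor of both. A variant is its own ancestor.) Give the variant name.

Answer: Mu

Derivation:
Path from root to Eta: Mu -> Eta
  ancestors of Eta: {Mu, Eta}
Path from root to Alpha: Mu -> Lambda -> Epsilon -> Alpha
  ancestors of Alpha: {Mu, Lambda, Epsilon, Alpha}
Common ancestors: {Mu}
Walk up from Alpha: Alpha (not in ancestors of Eta), Epsilon (not in ancestors of Eta), Lambda (not in ancestors of Eta), Mu (in ancestors of Eta)
Deepest common ancestor (LCA) = Mu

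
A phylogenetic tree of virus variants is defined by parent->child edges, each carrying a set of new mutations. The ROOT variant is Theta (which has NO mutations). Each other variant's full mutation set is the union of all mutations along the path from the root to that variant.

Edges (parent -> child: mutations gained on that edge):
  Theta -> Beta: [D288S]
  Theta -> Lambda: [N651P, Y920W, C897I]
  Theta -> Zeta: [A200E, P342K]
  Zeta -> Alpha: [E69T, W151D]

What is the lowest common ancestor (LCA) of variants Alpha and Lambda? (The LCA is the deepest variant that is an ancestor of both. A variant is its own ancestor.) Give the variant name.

Answer: Theta

Derivation:
Path from root to Alpha: Theta -> Zeta -> Alpha
  ancestors of Alpha: {Theta, Zeta, Alpha}
Path from root to Lambda: Theta -> Lambda
  ancestors of Lambda: {Theta, Lambda}
Common ancestors: {Theta}
Walk up from Lambda: Lambda (not in ancestors of Alpha), Theta (in ancestors of Alpha)
Deepest common ancestor (LCA) = Theta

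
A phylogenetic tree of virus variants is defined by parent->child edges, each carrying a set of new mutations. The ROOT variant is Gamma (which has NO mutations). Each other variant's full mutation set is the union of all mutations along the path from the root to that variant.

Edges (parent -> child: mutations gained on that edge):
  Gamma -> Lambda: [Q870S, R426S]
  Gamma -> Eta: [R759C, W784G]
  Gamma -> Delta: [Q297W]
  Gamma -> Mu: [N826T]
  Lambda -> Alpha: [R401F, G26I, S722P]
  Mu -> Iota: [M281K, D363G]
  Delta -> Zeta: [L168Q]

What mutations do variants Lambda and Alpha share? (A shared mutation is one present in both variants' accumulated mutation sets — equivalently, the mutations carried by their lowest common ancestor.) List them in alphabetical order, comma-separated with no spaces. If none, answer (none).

Accumulating mutations along path to Lambda:
  At Gamma: gained [] -> total []
  At Lambda: gained ['Q870S', 'R426S'] -> total ['Q870S', 'R426S']
Mutations(Lambda) = ['Q870S', 'R426S']
Accumulating mutations along path to Alpha:
  At Gamma: gained [] -> total []
  At Lambda: gained ['Q870S', 'R426S'] -> total ['Q870S', 'R426S']
  At Alpha: gained ['R401F', 'G26I', 'S722P'] -> total ['G26I', 'Q870S', 'R401F', 'R426S', 'S722P']
Mutations(Alpha) = ['G26I', 'Q870S', 'R401F', 'R426S', 'S722P']
Intersection: ['Q870S', 'R426S'] ∩ ['G26I', 'Q870S', 'R401F', 'R426S', 'S722P'] = ['Q870S', 'R426S']

Answer: Q870S,R426S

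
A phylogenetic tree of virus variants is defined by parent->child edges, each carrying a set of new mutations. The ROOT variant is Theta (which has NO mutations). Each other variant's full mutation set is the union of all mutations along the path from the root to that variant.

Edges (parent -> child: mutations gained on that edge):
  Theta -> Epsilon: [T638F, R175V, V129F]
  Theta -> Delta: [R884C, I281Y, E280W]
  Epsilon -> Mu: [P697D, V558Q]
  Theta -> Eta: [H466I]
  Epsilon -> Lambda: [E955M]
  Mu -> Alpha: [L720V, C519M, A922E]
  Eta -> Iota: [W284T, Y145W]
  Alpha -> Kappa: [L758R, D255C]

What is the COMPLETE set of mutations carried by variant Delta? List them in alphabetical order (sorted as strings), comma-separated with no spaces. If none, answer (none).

Answer: E280W,I281Y,R884C

Derivation:
At Theta: gained [] -> total []
At Delta: gained ['R884C', 'I281Y', 'E280W'] -> total ['E280W', 'I281Y', 'R884C']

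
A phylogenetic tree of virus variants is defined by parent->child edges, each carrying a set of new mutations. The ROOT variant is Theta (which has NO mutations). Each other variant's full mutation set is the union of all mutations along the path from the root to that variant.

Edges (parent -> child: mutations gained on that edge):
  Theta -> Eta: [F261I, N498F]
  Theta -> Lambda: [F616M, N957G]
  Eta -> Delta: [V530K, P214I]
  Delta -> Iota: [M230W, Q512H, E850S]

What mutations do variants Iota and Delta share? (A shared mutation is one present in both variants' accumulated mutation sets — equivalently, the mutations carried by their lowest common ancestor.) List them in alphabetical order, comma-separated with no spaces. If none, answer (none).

Answer: F261I,N498F,P214I,V530K

Derivation:
Accumulating mutations along path to Iota:
  At Theta: gained [] -> total []
  At Eta: gained ['F261I', 'N498F'] -> total ['F261I', 'N498F']
  At Delta: gained ['V530K', 'P214I'] -> total ['F261I', 'N498F', 'P214I', 'V530K']
  At Iota: gained ['M230W', 'Q512H', 'E850S'] -> total ['E850S', 'F261I', 'M230W', 'N498F', 'P214I', 'Q512H', 'V530K']
Mutations(Iota) = ['E850S', 'F261I', 'M230W', 'N498F', 'P214I', 'Q512H', 'V530K']
Accumulating mutations along path to Delta:
  At Theta: gained [] -> total []
  At Eta: gained ['F261I', 'N498F'] -> total ['F261I', 'N498F']
  At Delta: gained ['V530K', 'P214I'] -> total ['F261I', 'N498F', 'P214I', 'V530K']
Mutations(Delta) = ['F261I', 'N498F', 'P214I', 'V530K']
Intersection: ['E850S', 'F261I', 'M230W', 'N498F', 'P214I', 'Q512H', 'V530K'] ∩ ['F261I', 'N498F', 'P214I', 'V530K'] = ['F261I', 'N498F', 'P214I', 'V530K']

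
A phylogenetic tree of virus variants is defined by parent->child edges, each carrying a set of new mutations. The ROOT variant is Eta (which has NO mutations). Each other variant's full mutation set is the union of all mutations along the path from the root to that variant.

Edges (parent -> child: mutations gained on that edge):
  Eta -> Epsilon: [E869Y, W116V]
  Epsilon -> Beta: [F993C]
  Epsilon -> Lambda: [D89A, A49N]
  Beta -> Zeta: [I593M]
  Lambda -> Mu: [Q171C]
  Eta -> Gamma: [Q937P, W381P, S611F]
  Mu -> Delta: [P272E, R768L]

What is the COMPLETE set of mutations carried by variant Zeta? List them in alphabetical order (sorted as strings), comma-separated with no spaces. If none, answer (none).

Answer: E869Y,F993C,I593M,W116V

Derivation:
At Eta: gained [] -> total []
At Epsilon: gained ['E869Y', 'W116V'] -> total ['E869Y', 'W116V']
At Beta: gained ['F993C'] -> total ['E869Y', 'F993C', 'W116V']
At Zeta: gained ['I593M'] -> total ['E869Y', 'F993C', 'I593M', 'W116V']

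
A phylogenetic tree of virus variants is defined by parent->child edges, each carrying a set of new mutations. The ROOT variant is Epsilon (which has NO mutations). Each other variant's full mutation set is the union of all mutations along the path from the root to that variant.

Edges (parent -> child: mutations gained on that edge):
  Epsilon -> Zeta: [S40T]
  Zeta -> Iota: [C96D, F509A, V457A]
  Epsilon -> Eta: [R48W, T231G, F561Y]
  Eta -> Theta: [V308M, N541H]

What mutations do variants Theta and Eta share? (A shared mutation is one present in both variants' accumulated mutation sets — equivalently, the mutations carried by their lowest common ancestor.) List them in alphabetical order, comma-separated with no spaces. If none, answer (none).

Accumulating mutations along path to Theta:
  At Epsilon: gained [] -> total []
  At Eta: gained ['R48W', 'T231G', 'F561Y'] -> total ['F561Y', 'R48W', 'T231G']
  At Theta: gained ['V308M', 'N541H'] -> total ['F561Y', 'N541H', 'R48W', 'T231G', 'V308M']
Mutations(Theta) = ['F561Y', 'N541H', 'R48W', 'T231G', 'V308M']
Accumulating mutations along path to Eta:
  At Epsilon: gained [] -> total []
  At Eta: gained ['R48W', 'T231G', 'F561Y'] -> total ['F561Y', 'R48W', 'T231G']
Mutations(Eta) = ['F561Y', 'R48W', 'T231G']
Intersection: ['F561Y', 'N541H', 'R48W', 'T231G', 'V308M'] ∩ ['F561Y', 'R48W', 'T231G'] = ['F561Y', 'R48W', 'T231G']

Answer: F561Y,R48W,T231G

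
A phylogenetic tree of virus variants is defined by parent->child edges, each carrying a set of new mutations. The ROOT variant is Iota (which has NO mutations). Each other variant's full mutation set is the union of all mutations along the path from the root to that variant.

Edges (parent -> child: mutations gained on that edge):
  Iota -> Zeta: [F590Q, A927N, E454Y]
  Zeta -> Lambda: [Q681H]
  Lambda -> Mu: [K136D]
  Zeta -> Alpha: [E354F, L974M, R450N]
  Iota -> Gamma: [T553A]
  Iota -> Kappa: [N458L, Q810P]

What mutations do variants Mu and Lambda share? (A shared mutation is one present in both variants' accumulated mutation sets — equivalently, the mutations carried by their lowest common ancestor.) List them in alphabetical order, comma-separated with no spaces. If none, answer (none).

Accumulating mutations along path to Mu:
  At Iota: gained [] -> total []
  At Zeta: gained ['F590Q', 'A927N', 'E454Y'] -> total ['A927N', 'E454Y', 'F590Q']
  At Lambda: gained ['Q681H'] -> total ['A927N', 'E454Y', 'F590Q', 'Q681H']
  At Mu: gained ['K136D'] -> total ['A927N', 'E454Y', 'F590Q', 'K136D', 'Q681H']
Mutations(Mu) = ['A927N', 'E454Y', 'F590Q', 'K136D', 'Q681H']
Accumulating mutations along path to Lambda:
  At Iota: gained [] -> total []
  At Zeta: gained ['F590Q', 'A927N', 'E454Y'] -> total ['A927N', 'E454Y', 'F590Q']
  At Lambda: gained ['Q681H'] -> total ['A927N', 'E454Y', 'F590Q', 'Q681H']
Mutations(Lambda) = ['A927N', 'E454Y', 'F590Q', 'Q681H']
Intersection: ['A927N', 'E454Y', 'F590Q', 'K136D', 'Q681H'] ∩ ['A927N', 'E454Y', 'F590Q', 'Q681H'] = ['A927N', 'E454Y', 'F590Q', 'Q681H']

Answer: A927N,E454Y,F590Q,Q681H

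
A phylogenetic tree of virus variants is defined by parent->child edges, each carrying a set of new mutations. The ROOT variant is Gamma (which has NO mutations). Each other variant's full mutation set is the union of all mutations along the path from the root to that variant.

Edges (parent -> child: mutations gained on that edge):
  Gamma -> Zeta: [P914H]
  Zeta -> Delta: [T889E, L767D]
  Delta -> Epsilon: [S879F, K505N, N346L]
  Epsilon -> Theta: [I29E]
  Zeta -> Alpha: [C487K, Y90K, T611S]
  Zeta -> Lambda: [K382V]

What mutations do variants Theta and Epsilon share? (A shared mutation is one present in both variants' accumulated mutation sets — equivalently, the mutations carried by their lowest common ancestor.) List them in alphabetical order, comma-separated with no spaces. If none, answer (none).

Answer: K505N,L767D,N346L,P914H,S879F,T889E

Derivation:
Accumulating mutations along path to Theta:
  At Gamma: gained [] -> total []
  At Zeta: gained ['P914H'] -> total ['P914H']
  At Delta: gained ['T889E', 'L767D'] -> total ['L767D', 'P914H', 'T889E']
  At Epsilon: gained ['S879F', 'K505N', 'N346L'] -> total ['K505N', 'L767D', 'N346L', 'P914H', 'S879F', 'T889E']
  At Theta: gained ['I29E'] -> total ['I29E', 'K505N', 'L767D', 'N346L', 'P914H', 'S879F', 'T889E']
Mutations(Theta) = ['I29E', 'K505N', 'L767D', 'N346L', 'P914H', 'S879F', 'T889E']
Accumulating mutations along path to Epsilon:
  At Gamma: gained [] -> total []
  At Zeta: gained ['P914H'] -> total ['P914H']
  At Delta: gained ['T889E', 'L767D'] -> total ['L767D', 'P914H', 'T889E']
  At Epsilon: gained ['S879F', 'K505N', 'N346L'] -> total ['K505N', 'L767D', 'N346L', 'P914H', 'S879F', 'T889E']
Mutations(Epsilon) = ['K505N', 'L767D', 'N346L', 'P914H', 'S879F', 'T889E']
Intersection: ['I29E', 'K505N', 'L767D', 'N346L', 'P914H', 'S879F', 'T889E'] ∩ ['K505N', 'L767D', 'N346L', 'P914H', 'S879F', 'T889E'] = ['K505N', 'L767D', 'N346L', 'P914H', 'S879F', 'T889E']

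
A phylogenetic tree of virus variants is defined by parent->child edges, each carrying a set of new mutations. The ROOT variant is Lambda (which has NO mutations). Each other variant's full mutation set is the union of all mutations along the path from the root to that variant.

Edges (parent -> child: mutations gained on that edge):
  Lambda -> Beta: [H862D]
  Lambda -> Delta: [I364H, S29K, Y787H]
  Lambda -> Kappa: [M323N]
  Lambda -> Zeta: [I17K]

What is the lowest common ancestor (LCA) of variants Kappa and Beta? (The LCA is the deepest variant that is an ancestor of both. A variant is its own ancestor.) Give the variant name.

Answer: Lambda

Derivation:
Path from root to Kappa: Lambda -> Kappa
  ancestors of Kappa: {Lambda, Kappa}
Path from root to Beta: Lambda -> Beta
  ancestors of Beta: {Lambda, Beta}
Common ancestors: {Lambda}
Walk up from Beta: Beta (not in ancestors of Kappa), Lambda (in ancestors of Kappa)
Deepest common ancestor (LCA) = Lambda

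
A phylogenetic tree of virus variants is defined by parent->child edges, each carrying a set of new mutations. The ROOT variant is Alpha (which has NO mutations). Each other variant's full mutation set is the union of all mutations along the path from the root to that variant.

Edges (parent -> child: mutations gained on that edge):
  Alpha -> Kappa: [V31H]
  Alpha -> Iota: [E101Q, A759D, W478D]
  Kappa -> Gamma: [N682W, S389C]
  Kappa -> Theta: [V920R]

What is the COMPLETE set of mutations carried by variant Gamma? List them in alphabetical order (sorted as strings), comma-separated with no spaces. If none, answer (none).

At Alpha: gained [] -> total []
At Kappa: gained ['V31H'] -> total ['V31H']
At Gamma: gained ['N682W', 'S389C'] -> total ['N682W', 'S389C', 'V31H']

Answer: N682W,S389C,V31H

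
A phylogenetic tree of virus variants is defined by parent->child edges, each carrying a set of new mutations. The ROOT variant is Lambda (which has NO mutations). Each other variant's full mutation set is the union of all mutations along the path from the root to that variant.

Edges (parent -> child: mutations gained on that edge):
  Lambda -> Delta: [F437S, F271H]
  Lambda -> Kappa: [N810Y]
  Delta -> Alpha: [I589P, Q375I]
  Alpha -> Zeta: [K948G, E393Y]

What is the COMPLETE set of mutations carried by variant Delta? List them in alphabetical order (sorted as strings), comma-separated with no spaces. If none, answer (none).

At Lambda: gained [] -> total []
At Delta: gained ['F437S', 'F271H'] -> total ['F271H', 'F437S']

Answer: F271H,F437S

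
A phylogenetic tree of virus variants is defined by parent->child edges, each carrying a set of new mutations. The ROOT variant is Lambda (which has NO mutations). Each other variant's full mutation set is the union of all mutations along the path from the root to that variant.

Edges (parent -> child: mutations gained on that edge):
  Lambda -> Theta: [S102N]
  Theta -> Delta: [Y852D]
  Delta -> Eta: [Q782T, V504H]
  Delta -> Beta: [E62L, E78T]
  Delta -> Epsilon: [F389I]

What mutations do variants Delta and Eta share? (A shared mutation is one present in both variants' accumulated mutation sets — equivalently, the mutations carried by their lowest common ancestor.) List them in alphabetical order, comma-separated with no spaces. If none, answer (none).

Accumulating mutations along path to Delta:
  At Lambda: gained [] -> total []
  At Theta: gained ['S102N'] -> total ['S102N']
  At Delta: gained ['Y852D'] -> total ['S102N', 'Y852D']
Mutations(Delta) = ['S102N', 'Y852D']
Accumulating mutations along path to Eta:
  At Lambda: gained [] -> total []
  At Theta: gained ['S102N'] -> total ['S102N']
  At Delta: gained ['Y852D'] -> total ['S102N', 'Y852D']
  At Eta: gained ['Q782T', 'V504H'] -> total ['Q782T', 'S102N', 'V504H', 'Y852D']
Mutations(Eta) = ['Q782T', 'S102N', 'V504H', 'Y852D']
Intersection: ['S102N', 'Y852D'] ∩ ['Q782T', 'S102N', 'V504H', 'Y852D'] = ['S102N', 'Y852D']

Answer: S102N,Y852D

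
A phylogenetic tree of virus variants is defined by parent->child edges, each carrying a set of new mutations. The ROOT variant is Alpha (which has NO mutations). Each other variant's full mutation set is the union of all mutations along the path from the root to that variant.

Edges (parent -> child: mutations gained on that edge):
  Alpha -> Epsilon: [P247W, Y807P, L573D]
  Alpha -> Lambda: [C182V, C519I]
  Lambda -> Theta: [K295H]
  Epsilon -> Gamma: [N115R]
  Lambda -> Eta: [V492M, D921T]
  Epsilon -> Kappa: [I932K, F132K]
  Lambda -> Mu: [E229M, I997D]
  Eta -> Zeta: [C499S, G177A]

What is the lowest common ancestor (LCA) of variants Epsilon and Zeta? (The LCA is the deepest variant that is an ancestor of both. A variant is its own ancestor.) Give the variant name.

Path from root to Epsilon: Alpha -> Epsilon
  ancestors of Epsilon: {Alpha, Epsilon}
Path from root to Zeta: Alpha -> Lambda -> Eta -> Zeta
  ancestors of Zeta: {Alpha, Lambda, Eta, Zeta}
Common ancestors: {Alpha}
Walk up from Zeta: Zeta (not in ancestors of Epsilon), Eta (not in ancestors of Epsilon), Lambda (not in ancestors of Epsilon), Alpha (in ancestors of Epsilon)
Deepest common ancestor (LCA) = Alpha

Answer: Alpha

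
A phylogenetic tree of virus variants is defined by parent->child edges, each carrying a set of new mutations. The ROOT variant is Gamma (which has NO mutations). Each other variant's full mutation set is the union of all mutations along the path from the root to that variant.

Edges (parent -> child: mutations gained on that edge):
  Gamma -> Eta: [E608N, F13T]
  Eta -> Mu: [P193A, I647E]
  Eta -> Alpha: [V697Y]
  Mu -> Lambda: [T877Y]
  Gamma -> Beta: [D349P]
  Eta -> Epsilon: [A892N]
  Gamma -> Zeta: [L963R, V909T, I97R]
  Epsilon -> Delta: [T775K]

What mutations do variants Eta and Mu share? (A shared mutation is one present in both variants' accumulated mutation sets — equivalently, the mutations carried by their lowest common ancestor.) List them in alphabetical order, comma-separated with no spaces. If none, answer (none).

Accumulating mutations along path to Eta:
  At Gamma: gained [] -> total []
  At Eta: gained ['E608N', 'F13T'] -> total ['E608N', 'F13T']
Mutations(Eta) = ['E608N', 'F13T']
Accumulating mutations along path to Mu:
  At Gamma: gained [] -> total []
  At Eta: gained ['E608N', 'F13T'] -> total ['E608N', 'F13T']
  At Mu: gained ['P193A', 'I647E'] -> total ['E608N', 'F13T', 'I647E', 'P193A']
Mutations(Mu) = ['E608N', 'F13T', 'I647E', 'P193A']
Intersection: ['E608N', 'F13T'] ∩ ['E608N', 'F13T', 'I647E', 'P193A'] = ['E608N', 'F13T']

Answer: E608N,F13T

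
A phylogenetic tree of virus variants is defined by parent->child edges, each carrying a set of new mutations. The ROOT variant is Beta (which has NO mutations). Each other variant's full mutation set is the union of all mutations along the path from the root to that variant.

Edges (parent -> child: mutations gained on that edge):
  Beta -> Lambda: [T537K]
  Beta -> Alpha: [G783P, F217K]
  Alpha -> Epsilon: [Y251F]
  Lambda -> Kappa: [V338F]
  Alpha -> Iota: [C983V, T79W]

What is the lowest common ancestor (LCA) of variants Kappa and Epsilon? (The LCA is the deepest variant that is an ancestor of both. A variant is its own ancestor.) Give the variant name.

Path from root to Kappa: Beta -> Lambda -> Kappa
  ancestors of Kappa: {Beta, Lambda, Kappa}
Path from root to Epsilon: Beta -> Alpha -> Epsilon
  ancestors of Epsilon: {Beta, Alpha, Epsilon}
Common ancestors: {Beta}
Walk up from Epsilon: Epsilon (not in ancestors of Kappa), Alpha (not in ancestors of Kappa), Beta (in ancestors of Kappa)
Deepest common ancestor (LCA) = Beta

Answer: Beta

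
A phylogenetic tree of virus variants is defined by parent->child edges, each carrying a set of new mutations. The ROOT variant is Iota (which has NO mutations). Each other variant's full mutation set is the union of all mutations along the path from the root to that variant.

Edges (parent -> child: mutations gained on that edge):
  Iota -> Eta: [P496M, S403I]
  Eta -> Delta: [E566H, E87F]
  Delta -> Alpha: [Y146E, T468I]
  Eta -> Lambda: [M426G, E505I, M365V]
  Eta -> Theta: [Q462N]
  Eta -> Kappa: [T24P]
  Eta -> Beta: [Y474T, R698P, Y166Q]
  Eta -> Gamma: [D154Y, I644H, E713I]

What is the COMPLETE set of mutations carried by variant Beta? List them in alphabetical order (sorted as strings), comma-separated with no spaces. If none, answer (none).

Answer: P496M,R698P,S403I,Y166Q,Y474T

Derivation:
At Iota: gained [] -> total []
At Eta: gained ['P496M', 'S403I'] -> total ['P496M', 'S403I']
At Beta: gained ['Y474T', 'R698P', 'Y166Q'] -> total ['P496M', 'R698P', 'S403I', 'Y166Q', 'Y474T']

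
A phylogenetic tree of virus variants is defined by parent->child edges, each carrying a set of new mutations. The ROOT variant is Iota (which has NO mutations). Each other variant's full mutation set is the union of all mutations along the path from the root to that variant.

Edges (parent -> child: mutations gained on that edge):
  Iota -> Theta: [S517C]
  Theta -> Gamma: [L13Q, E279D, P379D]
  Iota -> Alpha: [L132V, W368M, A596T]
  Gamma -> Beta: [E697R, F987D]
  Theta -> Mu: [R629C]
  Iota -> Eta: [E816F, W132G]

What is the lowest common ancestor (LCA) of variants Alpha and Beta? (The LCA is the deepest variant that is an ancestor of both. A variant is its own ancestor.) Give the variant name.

Answer: Iota

Derivation:
Path from root to Alpha: Iota -> Alpha
  ancestors of Alpha: {Iota, Alpha}
Path from root to Beta: Iota -> Theta -> Gamma -> Beta
  ancestors of Beta: {Iota, Theta, Gamma, Beta}
Common ancestors: {Iota}
Walk up from Beta: Beta (not in ancestors of Alpha), Gamma (not in ancestors of Alpha), Theta (not in ancestors of Alpha), Iota (in ancestors of Alpha)
Deepest common ancestor (LCA) = Iota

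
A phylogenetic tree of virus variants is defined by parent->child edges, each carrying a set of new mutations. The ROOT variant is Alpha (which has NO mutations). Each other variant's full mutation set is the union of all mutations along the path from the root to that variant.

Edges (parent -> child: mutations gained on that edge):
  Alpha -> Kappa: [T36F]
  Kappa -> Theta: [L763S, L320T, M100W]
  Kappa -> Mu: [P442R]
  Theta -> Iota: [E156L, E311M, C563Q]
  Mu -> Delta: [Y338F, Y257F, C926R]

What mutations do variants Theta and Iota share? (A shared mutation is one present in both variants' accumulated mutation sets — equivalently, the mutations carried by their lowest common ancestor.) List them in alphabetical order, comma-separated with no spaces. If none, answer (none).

Accumulating mutations along path to Theta:
  At Alpha: gained [] -> total []
  At Kappa: gained ['T36F'] -> total ['T36F']
  At Theta: gained ['L763S', 'L320T', 'M100W'] -> total ['L320T', 'L763S', 'M100W', 'T36F']
Mutations(Theta) = ['L320T', 'L763S', 'M100W', 'T36F']
Accumulating mutations along path to Iota:
  At Alpha: gained [] -> total []
  At Kappa: gained ['T36F'] -> total ['T36F']
  At Theta: gained ['L763S', 'L320T', 'M100W'] -> total ['L320T', 'L763S', 'M100W', 'T36F']
  At Iota: gained ['E156L', 'E311M', 'C563Q'] -> total ['C563Q', 'E156L', 'E311M', 'L320T', 'L763S', 'M100W', 'T36F']
Mutations(Iota) = ['C563Q', 'E156L', 'E311M', 'L320T', 'L763S', 'M100W', 'T36F']
Intersection: ['L320T', 'L763S', 'M100W', 'T36F'] ∩ ['C563Q', 'E156L', 'E311M', 'L320T', 'L763S', 'M100W', 'T36F'] = ['L320T', 'L763S', 'M100W', 'T36F']

Answer: L320T,L763S,M100W,T36F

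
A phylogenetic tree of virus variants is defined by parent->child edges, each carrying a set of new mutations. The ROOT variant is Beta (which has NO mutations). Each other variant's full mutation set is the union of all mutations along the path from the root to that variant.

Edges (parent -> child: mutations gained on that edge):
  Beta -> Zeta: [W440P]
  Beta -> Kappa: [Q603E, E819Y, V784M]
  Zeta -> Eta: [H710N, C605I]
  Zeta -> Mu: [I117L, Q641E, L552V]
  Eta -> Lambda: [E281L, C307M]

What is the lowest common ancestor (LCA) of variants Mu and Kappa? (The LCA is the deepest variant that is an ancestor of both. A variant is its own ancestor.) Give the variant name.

Path from root to Mu: Beta -> Zeta -> Mu
  ancestors of Mu: {Beta, Zeta, Mu}
Path from root to Kappa: Beta -> Kappa
  ancestors of Kappa: {Beta, Kappa}
Common ancestors: {Beta}
Walk up from Kappa: Kappa (not in ancestors of Mu), Beta (in ancestors of Mu)
Deepest common ancestor (LCA) = Beta

Answer: Beta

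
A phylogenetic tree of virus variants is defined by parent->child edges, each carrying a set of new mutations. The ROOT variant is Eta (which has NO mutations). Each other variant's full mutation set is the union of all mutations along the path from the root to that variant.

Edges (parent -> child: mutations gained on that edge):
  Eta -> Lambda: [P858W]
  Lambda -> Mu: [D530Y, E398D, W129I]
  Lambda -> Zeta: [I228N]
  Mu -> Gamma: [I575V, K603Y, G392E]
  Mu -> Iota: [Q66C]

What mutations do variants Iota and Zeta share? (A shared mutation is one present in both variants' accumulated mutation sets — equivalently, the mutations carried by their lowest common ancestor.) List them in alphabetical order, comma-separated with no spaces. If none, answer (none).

Answer: P858W

Derivation:
Accumulating mutations along path to Iota:
  At Eta: gained [] -> total []
  At Lambda: gained ['P858W'] -> total ['P858W']
  At Mu: gained ['D530Y', 'E398D', 'W129I'] -> total ['D530Y', 'E398D', 'P858W', 'W129I']
  At Iota: gained ['Q66C'] -> total ['D530Y', 'E398D', 'P858W', 'Q66C', 'W129I']
Mutations(Iota) = ['D530Y', 'E398D', 'P858W', 'Q66C', 'W129I']
Accumulating mutations along path to Zeta:
  At Eta: gained [] -> total []
  At Lambda: gained ['P858W'] -> total ['P858W']
  At Zeta: gained ['I228N'] -> total ['I228N', 'P858W']
Mutations(Zeta) = ['I228N', 'P858W']
Intersection: ['D530Y', 'E398D', 'P858W', 'Q66C', 'W129I'] ∩ ['I228N', 'P858W'] = ['P858W']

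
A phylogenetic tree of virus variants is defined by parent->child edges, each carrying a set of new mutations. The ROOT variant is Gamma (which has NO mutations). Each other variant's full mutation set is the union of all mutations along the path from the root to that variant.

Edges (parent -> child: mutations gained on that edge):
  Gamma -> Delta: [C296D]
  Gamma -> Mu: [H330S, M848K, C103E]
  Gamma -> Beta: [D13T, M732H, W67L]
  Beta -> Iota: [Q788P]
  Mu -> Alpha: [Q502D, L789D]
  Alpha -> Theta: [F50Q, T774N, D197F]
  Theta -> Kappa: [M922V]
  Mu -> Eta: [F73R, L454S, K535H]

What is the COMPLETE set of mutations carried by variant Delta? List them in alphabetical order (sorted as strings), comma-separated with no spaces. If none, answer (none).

At Gamma: gained [] -> total []
At Delta: gained ['C296D'] -> total ['C296D']

Answer: C296D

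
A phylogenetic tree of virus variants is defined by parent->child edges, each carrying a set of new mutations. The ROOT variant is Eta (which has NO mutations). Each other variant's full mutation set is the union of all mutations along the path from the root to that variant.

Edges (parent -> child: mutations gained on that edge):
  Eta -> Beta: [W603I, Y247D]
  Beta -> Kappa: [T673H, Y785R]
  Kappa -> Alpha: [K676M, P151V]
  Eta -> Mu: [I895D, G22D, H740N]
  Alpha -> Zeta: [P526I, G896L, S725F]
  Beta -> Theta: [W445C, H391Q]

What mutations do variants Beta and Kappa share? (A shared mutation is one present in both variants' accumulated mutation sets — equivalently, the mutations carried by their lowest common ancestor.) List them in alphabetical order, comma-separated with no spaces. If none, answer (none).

Accumulating mutations along path to Beta:
  At Eta: gained [] -> total []
  At Beta: gained ['W603I', 'Y247D'] -> total ['W603I', 'Y247D']
Mutations(Beta) = ['W603I', 'Y247D']
Accumulating mutations along path to Kappa:
  At Eta: gained [] -> total []
  At Beta: gained ['W603I', 'Y247D'] -> total ['W603I', 'Y247D']
  At Kappa: gained ['T673H', 'Y785R'] -> total ['T673H', 'W603I', 'Y247D', 'Y785R']
Mutations(Kappa) = ['T673H', 'W603I', 'Y247D', 'Y785R']
Intersection: ['W603I', 'Y247D'] ∩ ['T673H', 'W603I', 'Y247D', 'Y785R'] = ['W603I', 'Y247D']

Answer: W603I,Y247D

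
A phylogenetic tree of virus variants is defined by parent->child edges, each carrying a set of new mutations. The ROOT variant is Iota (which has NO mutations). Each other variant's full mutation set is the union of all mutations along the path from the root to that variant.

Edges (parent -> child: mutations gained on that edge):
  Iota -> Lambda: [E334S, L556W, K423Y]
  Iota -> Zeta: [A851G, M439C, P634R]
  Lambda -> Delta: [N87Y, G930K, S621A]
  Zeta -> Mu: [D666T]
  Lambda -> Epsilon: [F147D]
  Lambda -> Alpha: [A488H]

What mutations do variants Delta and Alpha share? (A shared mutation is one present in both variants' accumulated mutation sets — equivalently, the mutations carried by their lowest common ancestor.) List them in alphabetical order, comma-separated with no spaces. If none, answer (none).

Answer: E334S,K423Y,L556W

Derivation:
Accumulating mutations along path to Delta:
  At Iota: gained [] -> total []
  At Lambda: gained ['E334S', 'L556W', 'K423Y'] -> total ['E334S', 'K423Y', 'L556W']
  At Delta: gained ['N87Y', 'G930K', 'S621A'] -> total ['E334S', 'G930K', 'K423Y', 'L556W', 'N87Y', 'S621A']
Mutations(Delta) = ['E334S', 'G930K', 'K423Y', 'L556W', 'N87Y', 'S621A']
Accumulating mutations along path to Alpha:
  At Iota: gained [] -> total []
  At Lambda: gained ['E334S', 'L556W', 'K423Y'] -> total ['E334S', 'K423Y', 'L556W']
  At Alpha: gained ['A488H'] -> total ['A488H', 'E334S', 'K423Y', 'L556W']
Mutations(Alpha) = ['A488H', 'E334S', 'K423Y', 'L556W']
Intersection: ['E334S', 'G930K', 'K423Y', 'L556W', 'N87Y', 'S621A'] ∩ ['A488H', 'E334S', 'K423Y', 'L556W'] = ['E334S', 'K423Y', 'L556W']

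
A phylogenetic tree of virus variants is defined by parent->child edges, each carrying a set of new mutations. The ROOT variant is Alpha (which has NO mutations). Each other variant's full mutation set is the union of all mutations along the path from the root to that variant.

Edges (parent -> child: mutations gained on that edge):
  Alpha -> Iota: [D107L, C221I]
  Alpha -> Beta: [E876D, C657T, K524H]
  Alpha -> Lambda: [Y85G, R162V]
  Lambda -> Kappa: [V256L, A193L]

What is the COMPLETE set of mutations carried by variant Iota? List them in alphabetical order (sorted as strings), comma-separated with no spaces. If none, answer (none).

At Alpha: gained [] -> total []
At Iota: gained ['D107L', 'C221I'] -> total ['C221I', 'D107L']

Answer: C221I,D107L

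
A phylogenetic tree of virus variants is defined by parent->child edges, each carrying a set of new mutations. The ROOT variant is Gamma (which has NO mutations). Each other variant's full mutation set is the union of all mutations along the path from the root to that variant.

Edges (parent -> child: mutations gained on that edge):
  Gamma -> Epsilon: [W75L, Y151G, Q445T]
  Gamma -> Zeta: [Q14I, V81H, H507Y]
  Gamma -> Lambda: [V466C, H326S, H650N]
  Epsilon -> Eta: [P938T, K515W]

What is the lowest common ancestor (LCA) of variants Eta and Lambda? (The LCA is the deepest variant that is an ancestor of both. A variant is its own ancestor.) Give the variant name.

Path from root to Eta: Gamma -> Epsilon -> Eta
  ancestors of Eta: {Gamma, Epsilon, Eta}
Path from root to Lambda: Gamma -> Lambda
  ancestors of Lambda: {Gamma, Lambda}
Common ancestors: {Gamma}
Walk up from Lambda: Lambda (not in ancestors of Eta), Gamma (in ancestors of Eta)
Deepest common ancestor (LCA) = Gamma

Answer: Gamma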